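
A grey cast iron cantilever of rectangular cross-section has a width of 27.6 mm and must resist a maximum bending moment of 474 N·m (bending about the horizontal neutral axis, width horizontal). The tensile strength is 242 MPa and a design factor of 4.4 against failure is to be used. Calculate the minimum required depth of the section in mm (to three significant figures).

σ_allow = 242/4.4 = 55.00 MPa.
For a rectangular section σ = 6M/(bh²), so h² = 6M/(b σ_allow) = 6×474000/(27.6×55.00) = 1874 mm².
h = 43.28 mm.

h = 43.3 mm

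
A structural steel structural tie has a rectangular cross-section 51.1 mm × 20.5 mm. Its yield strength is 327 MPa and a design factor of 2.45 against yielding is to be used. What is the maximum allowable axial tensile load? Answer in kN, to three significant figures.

σ_allow = 327/2.45 = 133.5 MPa.
A = 51.1×20.5 = 1048 mm².
F_allow = σ_allow × A = 133.5×1048 = 139800 N.

F_allow = 140 kN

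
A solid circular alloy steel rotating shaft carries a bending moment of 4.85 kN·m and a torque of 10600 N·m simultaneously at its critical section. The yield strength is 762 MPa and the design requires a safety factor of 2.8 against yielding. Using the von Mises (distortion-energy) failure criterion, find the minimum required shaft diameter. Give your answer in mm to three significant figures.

σ_allow = σ_y/n = 762/2.8 = 272.1 MPa.
For a solid shaft σ_b = 32M/(πd³) and τ = 16T/(πd³), so the von Mises stress is σ' = (16/πd³)·√(4M²+3T²).
√(4M²+3T²) = √(4×(4.850×10^6)² + 3×(1.060×10^7)²) = 2.076×10^7 N·mm.
d³ = 16×2.076×10^7/(π×272.1) = 388600 mm³.
d = 72.97 mm.

d = 73.0 mm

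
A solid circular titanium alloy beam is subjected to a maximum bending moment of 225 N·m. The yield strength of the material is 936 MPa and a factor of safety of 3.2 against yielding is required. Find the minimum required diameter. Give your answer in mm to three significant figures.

σ_allow = 936/3.2 = 292.5 MPa.
For a solid circular section σ = 32M/(πd³), so d³ = 32M/(π σ_allow) = 32×225000/(π×292.5) = 7835 mm³.
d = 19.86 mm.

d = 19.9 mm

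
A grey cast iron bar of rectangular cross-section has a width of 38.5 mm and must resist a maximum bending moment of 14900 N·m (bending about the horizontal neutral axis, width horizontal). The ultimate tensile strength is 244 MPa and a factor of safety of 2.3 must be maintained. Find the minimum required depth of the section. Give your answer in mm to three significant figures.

σ_allow = 244/2.3 = 106.1 MPa.
For a rectangular section σ = 6M/(bh²), so h² = 6M/(b σ_allow) = 6×1.4900×10^7/(38.5×106.1) = 21890 mm².
h = 147.9 mm.

h = 148 mm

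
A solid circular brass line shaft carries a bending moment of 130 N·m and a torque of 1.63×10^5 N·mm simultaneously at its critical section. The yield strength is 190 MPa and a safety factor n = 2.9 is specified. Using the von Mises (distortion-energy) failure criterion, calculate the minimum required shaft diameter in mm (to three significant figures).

d = 31.0 mm

σ_allow = σ_y/n = 190/2.9 = 65.52 MPa.
For a solid shaft σ_b = 32M/(πd³) and τ = 16T/(πd³), so the von Mises stress is σ' = (16/πd³)·√(4M²+3T²).
√(4M²+3T²) = √(4×(130000)² + 3×(163000)²) = 383800 N·mm.
d³ = 16×383800/(π×65.52) = 29840 mm³.
d = 31.02 mm.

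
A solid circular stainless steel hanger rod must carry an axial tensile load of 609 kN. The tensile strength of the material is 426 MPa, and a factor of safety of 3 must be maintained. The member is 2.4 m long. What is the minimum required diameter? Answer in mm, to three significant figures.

Allowable stress σ_allow = 426/3 = 142.0 MPa.
Required area A = F/σ_allow = 609000/142.0 = 4289 mm².
A = πd²/4 → d = √(4A/π) = 73.90 mm.

d = 73.9 mm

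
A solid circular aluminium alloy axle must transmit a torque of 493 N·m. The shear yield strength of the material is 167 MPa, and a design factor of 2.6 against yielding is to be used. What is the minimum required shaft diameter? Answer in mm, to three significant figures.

Allowable shear stress τ_allow = 167/2.6 = 64.23 MPa.
For a solid shaft τ = 16T/(πd³), so d³ = 16T/(π τ_allow) = 16×493000/(π×64.23) = 39090 mm³.
d = (39090)^(1/3) = 33.94 mm.

d = 33.9 mm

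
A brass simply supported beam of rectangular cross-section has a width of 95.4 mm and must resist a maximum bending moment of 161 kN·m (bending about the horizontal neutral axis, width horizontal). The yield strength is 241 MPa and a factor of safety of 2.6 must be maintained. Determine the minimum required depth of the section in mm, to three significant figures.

σ_allow = 241/2.6 = 92.69 MPa.
For a rectangular section σ = 6M/(bh²), so h² = 6M/(b σ_allow) = 6×1.6100×10^8/(95.4×92.69) = 109200 mm².
h = 330.5 mm.

h = 331 mm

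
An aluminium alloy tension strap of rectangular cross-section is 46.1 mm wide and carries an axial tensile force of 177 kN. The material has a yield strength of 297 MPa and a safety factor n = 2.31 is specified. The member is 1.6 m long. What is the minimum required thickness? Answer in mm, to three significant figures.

σ_allow = 297/2.31 = 128.6 MPa.
Required area A = F/σ_allow = 177000/128.6 = 1377 mm².
t = A/w = 1377/46.1 = 29.86 mm.

t = 29.9 mm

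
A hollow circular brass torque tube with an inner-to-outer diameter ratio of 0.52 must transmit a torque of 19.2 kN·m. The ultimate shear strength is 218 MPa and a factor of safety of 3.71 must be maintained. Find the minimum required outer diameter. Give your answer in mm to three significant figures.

d_o = 122 mm

τ_allow = 218/3.71 = 58.76 MPa.
For a hollow shaft τ = 16T/[πd_o³(1−k⁴)] with k = 0.52, so 1−k⁴ = 0.9269.
d_o³ = 16T/[π τ_allow (1−k⁴)] = 16×1.9200×10^7/(π×58.76×0.9269) = 1.795×10^6 mm³.
d_o = 121.5 mm.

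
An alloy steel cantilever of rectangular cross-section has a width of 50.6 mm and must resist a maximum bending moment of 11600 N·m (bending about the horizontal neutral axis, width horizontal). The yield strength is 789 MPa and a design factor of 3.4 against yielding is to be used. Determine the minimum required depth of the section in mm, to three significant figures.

σ_allow = 789/3.4 = 232.1 MPa.
For a rectangular section σ = 6M/(bh²), so h² = 6M/(b σ_allow) = 6×1.1600×10^7/(50.6×232.1) = 5927 mm².
h = 76.99 mm.

h = 77.0 mm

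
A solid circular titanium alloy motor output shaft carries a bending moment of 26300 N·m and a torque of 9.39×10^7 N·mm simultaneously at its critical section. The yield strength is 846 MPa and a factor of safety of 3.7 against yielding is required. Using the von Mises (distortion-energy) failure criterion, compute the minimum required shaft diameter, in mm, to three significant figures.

d = 156 mm

σ_allow = σ_y/n = 846/3.7 = 228.6 MPa.
For a solid shaft σ_b = 32M/(πd³) and τ = 16T/(πd³), so the von Mises stress is σ' = (16/πd³)·√(4M²+3T²).
√(4M²+3T²) = √(4×(2.630×10^7)² + 3×(9.390×10^7)²) = 1.709×10^8 N·mm.
d³ = 16×1.709×10^8/(π×228.6) = 3.807×10^6 mm³.
d = 156.2 mm.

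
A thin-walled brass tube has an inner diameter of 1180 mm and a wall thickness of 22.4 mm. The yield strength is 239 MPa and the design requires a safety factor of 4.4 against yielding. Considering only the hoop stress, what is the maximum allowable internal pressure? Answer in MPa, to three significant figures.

p_allow = 2.06 MPa

σ_allow = 239/4.4 = 54.32 MPa.
σ_h = pD/(2t) → p_allow = 2σ_allow t/D = 2×54.32×22.4/1180 = 2.062 MPa.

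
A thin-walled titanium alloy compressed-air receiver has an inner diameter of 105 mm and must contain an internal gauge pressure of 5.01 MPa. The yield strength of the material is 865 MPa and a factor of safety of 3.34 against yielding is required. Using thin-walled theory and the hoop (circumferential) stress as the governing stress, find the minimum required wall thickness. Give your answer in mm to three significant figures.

t = 1.02 mm

σ_allow = 865/3.34 = 259.0 MPa.
Hoop stress σ_h = pD/(2t), so t = pD/(2σ_allow) = 5.01×105/(2×259.0) = 1.016 mm.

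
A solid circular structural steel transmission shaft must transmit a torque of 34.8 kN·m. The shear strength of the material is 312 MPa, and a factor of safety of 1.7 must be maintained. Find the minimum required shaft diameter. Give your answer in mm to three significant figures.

Allowable shear stress τ_allow = 312/1.7 = 183.5 MPa.
For a solid shaft τ = 16T/(πd³), so d³ = 16T/(π τ_allow) = 16×3.4800×10^7/(π×183.5) = 965700 mm³.
d = (965700)^(1/3) = 98.84 mm.

d = 98.8 mm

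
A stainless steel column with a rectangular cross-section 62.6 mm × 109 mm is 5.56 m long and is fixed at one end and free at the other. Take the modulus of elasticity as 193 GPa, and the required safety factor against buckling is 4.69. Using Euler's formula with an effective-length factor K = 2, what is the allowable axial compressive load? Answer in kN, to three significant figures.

P_allow = 7.32 kN

Buckling occurs about the weak axis: I_min = h·b³/12 = 109×62.6³/12 = 2.228×10^6 mm⁴ (b = 62.6 mm is the smaller dimension).
Effective length L_e = KL = 2×5.56 m = 11120 mm.
Euler critical load P_cr = π²EI/L_e² = π²×193000×2.228×10^6/11120² = 34330 N.
P_allow = P_cr/n = 34330/4.69 = 7319 N.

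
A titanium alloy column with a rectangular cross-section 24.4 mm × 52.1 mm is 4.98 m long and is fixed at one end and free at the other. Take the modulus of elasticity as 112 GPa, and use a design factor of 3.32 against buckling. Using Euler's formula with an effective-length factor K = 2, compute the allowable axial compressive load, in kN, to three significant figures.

P_allow = 0.212 kN

Buckling occurs about the weak axis: I_min = h·b³/12 = 52.1×24.4³/12 = 63070 mm⁴ (b = 24.4 mm is the smaller dimension).
Effective length L_e = KL = 2×4.98 m = 9960 mm.
Euler critical load P_cr = π²EI/L_e² = π²×112000×63070/9960² = 702.8 N.
P_allow = P_cr/n = 702.8/3.32 = 211.7 N.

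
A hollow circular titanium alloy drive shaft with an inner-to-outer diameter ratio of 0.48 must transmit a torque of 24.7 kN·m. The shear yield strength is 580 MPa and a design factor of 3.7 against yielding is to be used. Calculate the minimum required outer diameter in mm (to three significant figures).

τ_allow = 580/3.7 = 156.8 MPa.
For a hollow shaft τ = 16T/[πd_o³(1−k⁴)] with k = 0.48, so 1−k⁴ = 0.9469.
d_o³ = 16T/[π τ_allow (1−k⁴)] = 16×2.4700×10^7/(π×156.8×0.9469) = 847500 mm³.
d_o = 94.63 mm.

d_o = 94.6 mm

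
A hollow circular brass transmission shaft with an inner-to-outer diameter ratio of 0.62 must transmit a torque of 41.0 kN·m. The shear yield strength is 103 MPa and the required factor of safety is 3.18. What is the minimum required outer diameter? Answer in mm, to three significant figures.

d_o = 196 mm

τ_allow = 103/3.18 = 32.39 MPa.
For a hollow shaft τ = 16T/[πd_o³(1−k⁴)] with k = 0.62, so 1−k⁴ = 0.8522.
d_o³ = 16T/[π τ_allow (1−k⁴)] = 16×4.1000×10^7/(π×32.39×0.8522) = 7.565×10^6 mm³.
d_o = 196.3 mm.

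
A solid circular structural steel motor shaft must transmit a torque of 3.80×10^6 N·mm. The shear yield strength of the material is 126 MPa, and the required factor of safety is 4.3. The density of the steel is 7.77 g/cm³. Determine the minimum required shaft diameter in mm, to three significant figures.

Allowable shear stress τ_allow = 126/4.3 = 29.30 MPa.
For a solid shaft τ = 16T/(πd³), so d³ = 16T/(π τ_allow) = 16×3800000/(π×29.30) = 660500 mm³.
d = (660500)^(1/3) = 87.09 mm.

d = 87.1 mm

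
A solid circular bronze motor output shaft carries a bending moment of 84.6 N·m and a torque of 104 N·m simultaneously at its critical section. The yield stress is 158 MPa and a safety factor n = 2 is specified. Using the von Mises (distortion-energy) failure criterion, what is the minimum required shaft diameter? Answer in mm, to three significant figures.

σ_allow = σ_y/n = 158/2 = 79.00 MPa.
For a solid shaft σ_b = 32M/(πd³) and τ = 16T/(πd³), so the von Mises stress is σ' = (16/πd³)·√(4M²+3T²).
√(4M²+3T²) = √(4×(84600)² + 3×(104000)²) = 247100 N·mm.
d³ = 16×247100/(π×79.00) = 15930 mm³.
d = 25.16 mm.

d = 25.2 mm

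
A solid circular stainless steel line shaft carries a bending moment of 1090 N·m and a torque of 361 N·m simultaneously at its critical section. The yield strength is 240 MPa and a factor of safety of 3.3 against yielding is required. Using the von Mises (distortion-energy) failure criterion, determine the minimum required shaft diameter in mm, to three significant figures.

d = 54.2 mm

σ_allow = σ_y/n = 240/3.3 = 72.73 MPa.
For a solid shaft σ_b = 32M/(πd³) and τ = 16T/(πd³), so the von Mises stress is σ' = (16/πd³)·√(4M²+3T²).
√(4M²+3T²) = √(4×(1.090×10^6)² + 3×(361000)²) = 2.268×10^6 N·mm.
d³ = 16×2.268×10^6/(π×72.73) = 158800 mm³.
d = 54.15 mm.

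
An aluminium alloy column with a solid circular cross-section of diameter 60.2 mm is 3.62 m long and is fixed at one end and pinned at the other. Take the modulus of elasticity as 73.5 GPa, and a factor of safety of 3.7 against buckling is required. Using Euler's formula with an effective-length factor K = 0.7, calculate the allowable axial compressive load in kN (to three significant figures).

I = πd⁴/64 = π×60.2⁴/64 = 644700 mm⁴.
Effective length L_e = KL = 0.7×3.62 m = 2534 mm.
Euler critical load P_cr = π²EI/L_e² = π²×73500×644700/2534² = 72830 N.
P_allow = P_cr/n = 72830/3.7 = 19680 N.

P_allow = 19.7 kN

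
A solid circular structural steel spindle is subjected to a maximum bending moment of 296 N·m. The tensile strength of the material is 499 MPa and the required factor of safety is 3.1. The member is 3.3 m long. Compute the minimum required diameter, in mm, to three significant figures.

σ_allow = 499/3.1 = 161.0 MPa.
For a solid circular section σ = 32M/(πd³), so d³ = 32M/(π σ_allow) = 32×296000/(π×161.0) = 18730 mm³.
d = 26.56 mm.

d = 26.6 mm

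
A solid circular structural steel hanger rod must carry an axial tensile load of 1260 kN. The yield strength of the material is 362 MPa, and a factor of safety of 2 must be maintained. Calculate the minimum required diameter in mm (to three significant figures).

Allowable stress σ_allow = 362/2 = 181.0 MPa.
Required area A = F/σ_allow = 1260000/181.0 = 6961 mm².
A = πd²/4 → d = √(4A/π) = 94.15 mm.

d = 94.1 mm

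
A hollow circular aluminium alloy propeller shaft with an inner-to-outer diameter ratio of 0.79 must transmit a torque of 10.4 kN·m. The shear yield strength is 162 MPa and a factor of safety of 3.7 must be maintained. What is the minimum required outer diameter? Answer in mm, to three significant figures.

d_o = 126 mm

τ_allow = 162/3.7 = 43.78 MPa.
For a hollow shaft τ = 16T/[πd_o³(1−k⁴)] with k = 0.79, so 1−k⁴ = 0.6105.
d_o³ = 16T/[π τ_allow (1−k⁴)] = 16×1.0400×10^7/(π×43.78×0.6105) = 1.982×10^6 mm³.
d_o = 125.6 mm.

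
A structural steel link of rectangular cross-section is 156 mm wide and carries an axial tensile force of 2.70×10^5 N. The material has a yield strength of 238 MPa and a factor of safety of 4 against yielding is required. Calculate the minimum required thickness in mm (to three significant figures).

σ_allow = 238/4 = 59.50 MPa.
Required area A = F/σ_allow = 270000/59.50 = 4538 mm².
t = A/w = 4538/156 = 29.09 mm.

t = 29.1 mm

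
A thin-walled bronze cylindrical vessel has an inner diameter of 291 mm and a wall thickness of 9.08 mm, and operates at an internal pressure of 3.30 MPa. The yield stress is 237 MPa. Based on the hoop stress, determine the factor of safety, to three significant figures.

σ_h = pD/(2t) = 3.30×291/(2×9.08) = 52.88 MPa.
n = 237/52.88 = 4.482.

n = 4.48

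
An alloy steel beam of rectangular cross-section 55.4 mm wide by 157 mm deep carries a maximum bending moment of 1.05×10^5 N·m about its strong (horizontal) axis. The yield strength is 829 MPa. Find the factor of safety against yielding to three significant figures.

n = 1.80

Section modulus S = bh²/6 = 55.4×157²/6 = 227600 mm³.
σ = M/S = 1.0500×10^8/227600 = 461.4 MPa.
n = 829/461.4 = 1.797.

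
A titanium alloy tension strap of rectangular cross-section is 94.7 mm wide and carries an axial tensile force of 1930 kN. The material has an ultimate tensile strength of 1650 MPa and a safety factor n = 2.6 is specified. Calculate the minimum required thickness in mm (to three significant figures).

t = 32.1 mm

σ_allow = 1650/2.6 = 634.6 MPa.
Required area A = F/σ_allow = 1930000/634.6 = 3041 mm².
t = A/w = 3041/94.7 = 32.11 mm.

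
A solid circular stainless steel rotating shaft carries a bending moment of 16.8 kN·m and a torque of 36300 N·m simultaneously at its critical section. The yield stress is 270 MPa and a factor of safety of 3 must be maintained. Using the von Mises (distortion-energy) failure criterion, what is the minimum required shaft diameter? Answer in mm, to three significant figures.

d = 159 mm

σ_allow = σ_y/n = 270/3 = 90.00 MPa.
For a solid shaft σ_b = 32M/(πd³) and τ = 16T/(πd³), so the von Mises stress is σ' = (16/πd³)·√(4M²+3T²).
√(4M²+3T²) = √(4×(1.680×10^7)² + 3×(3.630×10^7)²) = 7.129×10^7 N·mm.
d³ = 16×7.129×10^7/(π×90.00) = 4.034×10^6 mm³.
d = 159.2 mm.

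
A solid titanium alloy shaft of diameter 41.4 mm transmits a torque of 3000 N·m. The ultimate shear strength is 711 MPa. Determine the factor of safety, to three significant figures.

τ = 16T/(πd³) = 16×3000000/(π×41.4³) = 215.3 MPa.
n = τ_limit/τ = 711/215.3 = 3.302.

n = 3.30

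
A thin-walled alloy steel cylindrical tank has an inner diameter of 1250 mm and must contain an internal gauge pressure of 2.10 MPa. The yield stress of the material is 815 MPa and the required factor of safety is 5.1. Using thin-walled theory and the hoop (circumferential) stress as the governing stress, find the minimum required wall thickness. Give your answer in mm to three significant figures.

σ_allow = 815/5.1 = 159.8 MPa.
Hoop stress σ_h = pD/(2t), so t = pD/(2σ_allow) = 2.10×1250/(2×159.8) = 8.213 mm.

t = 8.21 mm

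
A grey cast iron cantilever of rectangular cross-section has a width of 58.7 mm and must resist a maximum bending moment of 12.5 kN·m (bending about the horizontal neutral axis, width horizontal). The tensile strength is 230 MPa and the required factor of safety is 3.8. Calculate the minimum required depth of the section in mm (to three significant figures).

h = 145 mm

σ_allow = 230/3.8 = 60.53 MPa.
For a rectangular section σ = 6M/(bh²), so h² = 6M/(b σ_allow) = 6×1.2500×10^7/(58.7×60.53) = 21110 mm².
h = 145.3 mm.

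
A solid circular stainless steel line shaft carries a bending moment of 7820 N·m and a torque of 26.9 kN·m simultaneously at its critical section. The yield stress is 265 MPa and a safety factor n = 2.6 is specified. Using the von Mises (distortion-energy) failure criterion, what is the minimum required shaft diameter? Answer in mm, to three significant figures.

d = 135 mm

σ_allow = σ_y/n = 265/2.6 = 101.9 MPa.
For a solid shaft σ_b = 32M/(πd³) and τ = 16T/(πd³), so the von Mises stress is σ' = (16/πd³)·√(4M²+3T²).
√(4M²+3T²) = √(4×(7.820×10^6)² + 3×(2.690×10^7)²) = 4.915×10^7 N·mm.
d³ = 16×4.915×10^7/(π×101.9) = 2.456×10^6 mm³.
d = 134.9 mm.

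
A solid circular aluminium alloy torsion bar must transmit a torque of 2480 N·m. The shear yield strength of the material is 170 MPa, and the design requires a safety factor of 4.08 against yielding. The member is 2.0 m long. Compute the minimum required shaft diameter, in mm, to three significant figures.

Allowable shear stress τ_allow = 170/4.08 = 41.67 MPa.
For a solid shaft τ = 16T/(πd³), so d³ = 16T/(π τ_allow) = 16×2480000/(π×41.67) = 303100 mm³.
d = (303100)^(1/3) = 67.18 mm.

d = 67.2 mm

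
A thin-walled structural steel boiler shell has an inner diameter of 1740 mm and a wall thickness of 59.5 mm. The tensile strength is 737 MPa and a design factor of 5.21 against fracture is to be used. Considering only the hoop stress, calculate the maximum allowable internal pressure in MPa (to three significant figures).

p_allow = 9.67 MPa

σ_allow = 737/5.21 = 141.5 MPa.
σ_h = pD/(2t) → p_allow = 2σ_allow t/D = 2×141.5×59.5/1740 = 9.674 MPa.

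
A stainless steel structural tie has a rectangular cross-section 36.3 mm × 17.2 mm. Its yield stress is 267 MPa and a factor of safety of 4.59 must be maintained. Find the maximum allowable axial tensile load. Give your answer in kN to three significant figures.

F_allow = 36.3 kN

σ_allow = 267/4.59 = 58.17 MPa.
A = 36.3×17.2 = 624.4 mm².
F_allow = σ_allow × A = 58.17×624.4 = 36320 N.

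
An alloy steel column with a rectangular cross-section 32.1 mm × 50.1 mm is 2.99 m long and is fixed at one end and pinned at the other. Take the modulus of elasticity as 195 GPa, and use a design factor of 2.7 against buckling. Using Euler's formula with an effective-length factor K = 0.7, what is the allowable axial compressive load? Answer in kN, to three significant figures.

Buckling occurs about the weak axis: I_min = h·b³/12 = 50.1×32.1³/12 = 138100 mm⁴ (b = 32.1 mm is the smaller dimension).
Effective length L_e = KL = 0.7×2.99 m = 2093 mm.
Euler critical load P_cr = π²EI/L_e² = π²×195000×138100/2093² = 60670 N.
P_allow = P_cr/n = 60670/2.7 = 22470 N.

P_allow = 22.5 kN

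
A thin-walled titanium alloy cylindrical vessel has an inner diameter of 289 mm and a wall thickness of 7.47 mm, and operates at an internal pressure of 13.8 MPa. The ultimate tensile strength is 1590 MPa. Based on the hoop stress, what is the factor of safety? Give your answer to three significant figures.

σ_h = pD/(2t) = 13.8×289/(2×7.47) = 266.9 MPa.
n = 1590/266.9 = 5.956.

n = 5.96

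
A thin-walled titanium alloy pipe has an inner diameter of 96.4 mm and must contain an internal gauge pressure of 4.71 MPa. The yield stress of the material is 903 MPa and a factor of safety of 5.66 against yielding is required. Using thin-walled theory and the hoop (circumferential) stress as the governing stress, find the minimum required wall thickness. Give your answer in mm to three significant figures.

t = 1.42 mm

σ_allow = 903/5.66 = 159.5 MPa.
Hoop stress σ_h = pD/(2t), so t = pD/(2σ_allow) = 4.71×96.4/(2×159.5) = 1.423 mm.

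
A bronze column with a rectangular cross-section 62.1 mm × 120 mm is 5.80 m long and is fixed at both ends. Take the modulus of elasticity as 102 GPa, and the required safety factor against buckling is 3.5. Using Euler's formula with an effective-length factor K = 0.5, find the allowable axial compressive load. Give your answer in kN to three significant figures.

Buckling occurs about the weak axis: I_min = h·b³/12 = 120×62.1³/12 = 2.395×10^6 mm⁴ (b = 62.1 mm is the smaller dimension).
Effective length L_e = KL = 0.5×5.80 m = 2900 mm.
Euler critical load P_cr = π²EI/L_e² = π²×102000×2.395×10^6/2900² = 286700 N.
P_allow = P_cr/n = 286700/3.5 = 81910 N.

P_allow = 81.9 kN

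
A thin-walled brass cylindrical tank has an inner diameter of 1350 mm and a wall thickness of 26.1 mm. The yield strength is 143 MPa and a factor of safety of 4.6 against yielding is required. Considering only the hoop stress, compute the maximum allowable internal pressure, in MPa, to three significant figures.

σ_allow = 143/4.6 = 31.09 MPa.
σ_h = pD/(2t) → p_allow = 2σ_allow t/D = 2×31.09×26.1/1350 = 1.202 MPa.

p_allow = 1.20 MPa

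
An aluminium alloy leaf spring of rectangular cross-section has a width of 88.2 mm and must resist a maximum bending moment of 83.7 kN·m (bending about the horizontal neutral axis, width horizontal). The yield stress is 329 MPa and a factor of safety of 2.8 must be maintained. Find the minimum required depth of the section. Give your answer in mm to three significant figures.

σ_allow = 329/2.8 = 117.5 MPa.
For a rectangular section σ = 6M/(bh²), so h² = 6M/(b σ_allow) = 6×8.3700×10^7/(88.2×117.5) = 48460 mm².
h = 220.1 mm.

h = 220 mm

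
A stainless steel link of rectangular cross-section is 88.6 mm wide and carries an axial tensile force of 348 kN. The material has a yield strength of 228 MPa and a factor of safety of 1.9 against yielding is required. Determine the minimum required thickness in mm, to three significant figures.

t = 32.7 mm

σ_allow = 228/1.9 = 120.0 MPa.
Required area A = F/σ_allow = 348000/120.0 = 2900 mm².
t = A/w = 2900/88.6 = 32.73 mm.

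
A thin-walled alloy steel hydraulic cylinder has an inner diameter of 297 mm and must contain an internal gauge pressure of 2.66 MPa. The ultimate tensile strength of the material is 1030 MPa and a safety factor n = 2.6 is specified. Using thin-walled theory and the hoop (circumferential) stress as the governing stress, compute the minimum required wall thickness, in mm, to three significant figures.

σ_allow = 1030/2.6 = 396.2 MPa.
Hoop stress σ_h = pD/(2t), so t = pD/(2σ_allow) = 2.66×297/(2×396.2) = 0.9971 mm.

t = 0.997 mm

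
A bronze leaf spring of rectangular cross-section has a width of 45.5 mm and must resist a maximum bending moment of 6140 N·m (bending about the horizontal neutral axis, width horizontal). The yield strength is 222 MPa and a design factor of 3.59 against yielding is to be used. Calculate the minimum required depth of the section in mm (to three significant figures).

σ_allow = 222/3.59 = 61.84 MPa.
For a rectangular section σ = 6M/(bh²), so h² = 6M/(b σ_allow) = 6×6140000/(45.5×61.84) = 13090 mm².
h = 114.4 mm.

h = 114 mm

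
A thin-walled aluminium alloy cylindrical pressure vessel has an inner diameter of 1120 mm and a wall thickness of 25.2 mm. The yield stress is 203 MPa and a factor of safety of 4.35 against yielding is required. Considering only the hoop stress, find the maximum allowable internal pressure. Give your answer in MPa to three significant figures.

p_allow = 2.10 MPa

σ_allow = 203/4.35 = 46.67 MPa.
σ_h = pD/(2t) → p_allow = 2σ_allow t/D = 2×46.67×25.2/1120 = 2.100 MPa.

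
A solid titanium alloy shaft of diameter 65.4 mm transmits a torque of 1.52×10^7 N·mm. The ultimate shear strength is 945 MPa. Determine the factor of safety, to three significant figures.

τ = 16T/(πd³) = 16×1.5200×10^7/(π×65.4³) = 276.7 MPa.
n = τ_limit/τ = 945/276.7 = 3.415.

n = 3.41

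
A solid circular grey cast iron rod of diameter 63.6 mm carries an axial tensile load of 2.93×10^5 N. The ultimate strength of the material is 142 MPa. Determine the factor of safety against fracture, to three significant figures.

n = 1.54

A = πd²/4 = 3177 mm².
σ = F/A = 293000/3177 = 92.23 MPa.
n = 142/92.23 = 1.540.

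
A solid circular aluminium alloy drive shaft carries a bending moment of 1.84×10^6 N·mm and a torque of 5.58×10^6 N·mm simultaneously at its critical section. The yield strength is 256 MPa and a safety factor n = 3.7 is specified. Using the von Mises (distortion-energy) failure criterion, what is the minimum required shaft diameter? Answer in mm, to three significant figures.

σ_allow = σ_y/n = 256/3.7 = 69.19 MPa.
For a solid shaft σ_b = 32M/(πd³) and τ = 16T/(πd³), so the von Mises stress is σ' = (16/πd³)·√(4M²+3T²).
√(4M²+3T²) = √(4×(1.840×10^6)² + 3×(5.580×10^6)²) = 1.034×10^7 N·mm.
d³ = 16×1.034×10^7/(π×69.19) = 761200 mm³.
d = 91.31 mm.

d = 91.3 mm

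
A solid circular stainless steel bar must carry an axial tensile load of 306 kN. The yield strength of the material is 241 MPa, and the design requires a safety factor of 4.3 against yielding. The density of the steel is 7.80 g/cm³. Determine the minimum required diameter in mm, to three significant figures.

Allowable stress σ_allow = 241/4.3 = 56.05 MPa.
Required area A = F/σ_allow = 306000/56.05 = 5460 mm².
A = πd²/4 → d = √(4A/π) = 83.38 mm.

d = 83.4 mm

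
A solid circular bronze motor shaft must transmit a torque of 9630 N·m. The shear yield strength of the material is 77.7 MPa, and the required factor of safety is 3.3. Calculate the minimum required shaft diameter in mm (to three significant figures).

Allowable shear stress τ_allow = 77.7/3.3 = 23.55 MPa.
For a solid shaft τ = 16T/(πd³), so d³ = 16T/(π τ_allow) = 16×9630000/(π×23.55) = 2.083×10^6 mm³.
d = (2.083×10^6)^(1/3) = 127.7 mm.

d = 128 mm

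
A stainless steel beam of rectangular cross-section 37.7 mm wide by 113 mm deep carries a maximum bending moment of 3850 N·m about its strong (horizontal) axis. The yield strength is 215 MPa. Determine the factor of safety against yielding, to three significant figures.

n = 4.48

Section modulus S = bh²/6 = 37.7×113²/6 = 80230 mm³.
σ = M/S = 3850000/80230 = 47.99 MPa.
n = 215/47.99 = 4.480.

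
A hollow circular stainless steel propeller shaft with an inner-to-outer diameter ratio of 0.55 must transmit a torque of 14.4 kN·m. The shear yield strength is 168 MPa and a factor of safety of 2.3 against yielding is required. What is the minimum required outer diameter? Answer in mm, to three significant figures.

d_o = 103 mm

τ_allow = 168/2.3 = 73.04 MPa.
For a hollow shaft τ = 16T/[πd_o³(1−k⁴)] with k = 0.55, so 1−k⁴ = 0.9085.
d_o³ = 16T/[π τ_allow (1−k⁴)] = 16×1.4400×10^7/(π×73.04×0.9085) = 1.105×10^6 mm³.
d_o = 103.4 mm.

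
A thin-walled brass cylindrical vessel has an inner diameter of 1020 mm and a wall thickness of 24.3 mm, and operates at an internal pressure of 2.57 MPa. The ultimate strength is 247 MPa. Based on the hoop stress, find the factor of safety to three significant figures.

n = 4.58

σ_h = pD/(2t) = 2.57×1020/(2×24.3) = 53.94 MPa.
n = 247/53.94 = 4.579.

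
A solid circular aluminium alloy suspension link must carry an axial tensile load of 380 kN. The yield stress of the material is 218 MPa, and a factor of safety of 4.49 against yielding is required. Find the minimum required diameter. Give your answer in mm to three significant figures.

Allowable stress σ_allow = 218/4.49 = 48.55 MPa.
Required area A = F/σ_allow = 380000/48.55 = 7827 mm².
A = πd²/4 → d = √(4A/π) = 99.83 mm.

d = 99.8 mm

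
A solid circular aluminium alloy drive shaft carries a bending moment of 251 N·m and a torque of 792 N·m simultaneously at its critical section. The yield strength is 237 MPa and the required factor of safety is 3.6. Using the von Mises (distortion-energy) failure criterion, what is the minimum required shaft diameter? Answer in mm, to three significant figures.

d = 48.3 mm

σ_allow = σ_y/n = 237/3.6 = 65.83 MPa.
For a solid shaft σ_b = 32M/(πd³) and τ = 16T/(πd³), so the von Mises stress is σ' = (16/πd³)·√(4M²+3T²).
√(4M²+3T²) = √(4×(251000)² + 3×(792000)²) = 1.461×10^6 N·mm.
d³ = 16×1.461×10^6/(π×65.83) = 113000 mm³.
d = 48.35 mm.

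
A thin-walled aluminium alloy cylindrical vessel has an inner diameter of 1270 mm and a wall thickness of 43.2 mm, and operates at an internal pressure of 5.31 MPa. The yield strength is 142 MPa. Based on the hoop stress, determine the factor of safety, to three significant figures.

σ_h = pD/(2t) = 5.31×1270/(2×43.2) = 78.05 MPa.
n = 142/78.05 = 1.819.

n = 1.82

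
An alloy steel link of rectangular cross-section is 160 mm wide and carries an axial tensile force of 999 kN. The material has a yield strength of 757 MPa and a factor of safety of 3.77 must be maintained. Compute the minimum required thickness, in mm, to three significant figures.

t = 31.1 mm

σ_allow = 757/3.77 = 200.8 MPa.
Required area A = F/σ_allow = 999000/200.8 = 4975 mm².
t = A/w = 4975/160 = 31.10 mm.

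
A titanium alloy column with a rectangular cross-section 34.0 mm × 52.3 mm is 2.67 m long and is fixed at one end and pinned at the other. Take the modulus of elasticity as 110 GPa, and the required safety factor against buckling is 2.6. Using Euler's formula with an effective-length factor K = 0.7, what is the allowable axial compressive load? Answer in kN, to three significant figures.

P_allow = 20.5 kN

Buckling occurs about the weak axis: I_min = h·b³/12 = 52.3×34.0³/12 = 171300 mm⁴ (b = 34.0 mm is the smaller dimension).
Effective length L_e = KL = 0.7×2.67 m = 1869 mm.
Euler critical load P_cr = π²EI/L_e² = π²×110000×171300/1869² = 53240 N.
P_allow = P_cr/n = 53240/2.6 = 20480 N.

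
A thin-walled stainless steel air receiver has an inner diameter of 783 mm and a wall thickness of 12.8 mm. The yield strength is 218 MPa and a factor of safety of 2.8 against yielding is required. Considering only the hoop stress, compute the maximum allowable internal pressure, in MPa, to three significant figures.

p_allow = 2.55 MPa

σ_allow = 218/2.8 = 77.86 MPa.
σ_h = pD/(2t) → p_allow = 2σ_allow t/D = 2×77.86×12.8/783 = 2.546 MPa.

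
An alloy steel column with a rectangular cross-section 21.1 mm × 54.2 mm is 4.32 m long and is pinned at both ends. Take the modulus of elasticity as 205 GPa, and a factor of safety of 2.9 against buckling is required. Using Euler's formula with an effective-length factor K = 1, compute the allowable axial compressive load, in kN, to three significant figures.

Buckling occurs about the weak axis: I_min = h·b³/12 = 54.2×21.1³/12 = 42430 mm⁴ (b = 21.1 mm is the smaller dimension).
Effective length L_e = KL = 1×4.32 m = 4320 mm.
Euler critical load P_cr = π²EI/L_e² = π²×205000×42430/4320² = 4600 N.
P_allow = P_cr/n = 4600/2.9 = 1586 N.

P_allow = 1.59 kN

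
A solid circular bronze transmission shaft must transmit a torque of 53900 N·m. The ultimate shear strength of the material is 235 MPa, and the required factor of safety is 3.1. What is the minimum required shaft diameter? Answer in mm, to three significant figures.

Allowable shear stress τ_allow = 235/3.1 = 75.81 MPa.
For a solid shaft τ = 16T/(πd³), so d³ = 16T/(π τ_allow) = 16×5.3900×10^7/(π×75.81) = 3.621×10^6 mm³.
d = (3.621×10^6)^(1/3) = 153.6 mm.

d = 154 mm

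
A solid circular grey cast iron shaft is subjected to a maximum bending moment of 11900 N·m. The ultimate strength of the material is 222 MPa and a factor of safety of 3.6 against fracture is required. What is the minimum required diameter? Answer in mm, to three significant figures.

d = 125 mm

σ_allow = 222/3.6 = 61.67 MPa.
For a solid circular section σ = 32M/(πd³), so d³ = 32M/(π σ_allow) = 32×1.1900×10^7/(π×61.67) = 1.966×10^6 mm³.
d = 125.3 mm.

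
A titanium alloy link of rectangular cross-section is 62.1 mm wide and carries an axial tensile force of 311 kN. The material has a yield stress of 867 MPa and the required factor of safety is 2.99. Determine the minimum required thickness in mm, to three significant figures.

t = 17.3 mm

σ_allow = 867/2.99 = 290.0 MPa.
Required area A = F/σ_allow = 311000/290.0 = 1073 mm².
t = A/w = 1073/62.1 = 17.27 mm.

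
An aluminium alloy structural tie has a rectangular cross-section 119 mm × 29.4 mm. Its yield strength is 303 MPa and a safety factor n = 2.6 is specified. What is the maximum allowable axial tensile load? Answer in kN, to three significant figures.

F_allow = 408 kN

σ_allow = 303/2.6 = 116.5 MPa.
A = 119×29.4 = 3499 mm².
F_allow = σ_allow × A = 116.5×3499 = 407700 N.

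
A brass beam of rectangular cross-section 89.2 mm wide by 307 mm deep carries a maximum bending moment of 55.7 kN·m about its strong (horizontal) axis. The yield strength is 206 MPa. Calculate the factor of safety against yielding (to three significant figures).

n = 5.18

Section modulus S = bh²/6 = 89.2×307²/6 = 1.401×10^6 mm³.
σ = M/S = 5.5700×10^7/1.401×10^6 = 39.75 MPa.
n = 206/39.75 = 5.182.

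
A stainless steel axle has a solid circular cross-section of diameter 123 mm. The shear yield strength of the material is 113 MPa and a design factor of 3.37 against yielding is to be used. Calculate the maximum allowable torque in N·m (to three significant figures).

τ_allow = 113/3.37 = 33.53 MPa.
For a solid shaft T_allow = τ_allow·πd³/16; πd³/16 = π×123³/16 = 365400 mm³.
T_allow = 33.53×365400 = 1.225×10^7 N·mm = 12250 N·m.

T_allow = 12300 N·m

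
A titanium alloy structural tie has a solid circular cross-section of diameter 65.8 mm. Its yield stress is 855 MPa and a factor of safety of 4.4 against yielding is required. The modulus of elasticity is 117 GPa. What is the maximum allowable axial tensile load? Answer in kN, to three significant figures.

F_allow = 661 kN

σ_allow = 855/4.4 = 194.3 MPa.
A = πd²/4 = π×65.8²/4 = 3400 mm².
F_allow = σ_allow × A = 194.3×3400 = 660800 N.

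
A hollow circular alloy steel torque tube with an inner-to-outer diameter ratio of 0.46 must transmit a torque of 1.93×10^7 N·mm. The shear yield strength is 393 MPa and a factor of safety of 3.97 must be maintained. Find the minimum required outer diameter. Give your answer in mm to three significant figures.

d_o = 101 mm

τ_allow = 393/3.97 = 98.99 MPa.
For a hollow shaft τ = 16T/[πd_o³(1−k⁴)] with k = 0.46, so 1−k⁴ = 0.9552.
d_o³ = 16T/[π τ_allow (1−k⁴)] = 16×1.9300×10^7/(π×98.99×0.9552) = 1.039×10^6 mm³.
d_o = 101.3 mm.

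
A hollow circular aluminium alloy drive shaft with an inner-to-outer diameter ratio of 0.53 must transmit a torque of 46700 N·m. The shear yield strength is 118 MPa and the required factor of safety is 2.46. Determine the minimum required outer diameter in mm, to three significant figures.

τ_allow = 118/2.46 = 47.97 MPa.
For a hollow shaft τ = 16T/[πd_o³(1−k⁴)] with k = 0.53, so 1−k⁴ = 0.9211.
d_o³ = 16T/[π τ_allow (1−k⁴)] = 16×4.6700×10^7/(π×47.97×0.9211) = 5.383×10^6 mm³.
d_o = 175.3 mm.

d_o = 175 mm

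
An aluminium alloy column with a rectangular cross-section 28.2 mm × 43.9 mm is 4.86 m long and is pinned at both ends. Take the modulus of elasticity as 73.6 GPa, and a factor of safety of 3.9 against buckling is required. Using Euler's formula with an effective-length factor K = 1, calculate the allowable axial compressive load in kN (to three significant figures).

P_allow = 0.647 kN

Buckling occurs about the weak axis: I_min = h·b³/12 = 43.9×28.2³/12 = 82040 mm⁴ (b = 28.2 mm is the smaller dimension).
Effective length L_e = KL = 1×4.86 m = 4860 mm.
Euler critical load P_cr = π²EI/L_e² = π²×73600×82040/4860² = 2523 N.
P_allow = P_cr/n = 2523/3.9 = 647.0 N.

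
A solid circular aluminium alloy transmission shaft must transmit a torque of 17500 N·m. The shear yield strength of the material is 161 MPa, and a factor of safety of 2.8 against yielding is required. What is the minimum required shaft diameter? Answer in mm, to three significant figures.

Allowable shear stress τ_allow = 161/2.8 = 57.50 MPa.
For a solid shaft τ = 16T/(πd³), so d³ = 16T/(π τ_allow) = 16×1.7500×10^7/(π×57.50) = 1.550×10^6 mm³.
d = (1.550×10^6)^(1/3) = 115.7 mm.

d = 116 mm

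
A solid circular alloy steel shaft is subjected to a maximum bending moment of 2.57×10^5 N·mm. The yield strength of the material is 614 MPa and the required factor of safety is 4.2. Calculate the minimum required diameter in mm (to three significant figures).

d = 26.2 mm

σ_allow = 614/4.2 = 146.2 MPa.
For a solid circular section σ = 32M/(πd³), so d³ = 32M/(π σ_allow) = 32×257000/(π×146.2) = 17910 mm³.
d = 26.16 mm.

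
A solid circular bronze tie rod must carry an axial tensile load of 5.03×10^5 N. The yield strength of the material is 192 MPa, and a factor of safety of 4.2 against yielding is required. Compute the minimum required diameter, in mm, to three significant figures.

Allowable stress σ_allow = 192/4.2 = 45.71 MPa.
Required area A = F/σ_allow = 503000/45.71 = 11000 mm².
A = πd²/4 → d = √(4A/π) = 118.4 mm.

d = 118 mm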